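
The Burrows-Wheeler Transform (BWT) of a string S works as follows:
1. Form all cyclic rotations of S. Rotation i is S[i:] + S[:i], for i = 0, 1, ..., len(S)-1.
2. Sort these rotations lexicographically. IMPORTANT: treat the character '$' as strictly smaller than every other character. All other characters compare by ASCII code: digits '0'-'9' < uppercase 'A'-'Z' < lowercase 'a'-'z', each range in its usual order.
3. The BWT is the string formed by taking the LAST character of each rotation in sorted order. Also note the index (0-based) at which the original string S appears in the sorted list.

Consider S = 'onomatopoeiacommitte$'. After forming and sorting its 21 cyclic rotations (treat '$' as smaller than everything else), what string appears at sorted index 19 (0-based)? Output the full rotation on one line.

Answer: topoeiacommitte$onoma

Derivation:
All 21 rotations (rotation i = S[i:]+S[:i]):
  rot[0] = onomatopoeiacommitte$
  rot[1] = nomatopoeiacommitte$o
  rot[2] = omatopoeiacommitte$on
  rot[3] = matopoeiacommitte$ono
  rot[4] = atopoeiacommitte$onom
  rot[5] = topoeiacommitte$onoma
  rot[6] = opoeiacommitte$onomat
  rot[7] = poeiacommitte$onomato
  rot[8] = oeiacommitte$onomatop
  rot[9] = eiacommitte$onomatopo
  rot[10] = iacommitte$onomatopoe
  rot[11] = acommitte$onomatopoei
  rot[12] = committe$onomatopoeia
  rot[13] = ommitte$onomatopoeiac
  rot[14] = mmitte$onomatopoeiaco
  rot[15] = mitte$onomatopoeiacom
  rot[16] = itte$onomatopoeiacomm
  rot[17] = tte$onomatopoeiacommi
  rot[18] = te$onomatopoeiacommit
  rot[19] = e$onomatopoeiacommitt
  rot[20] = $onomatopoeiacommitte
Sorted (with $ < everything):
  sorted[0] = $onomatopoeiacommitte
  sorted[1] = acommitte$onomatopoei
  sorted[2] = atopoeiacommitte$onom
  sorted[3] = committe$onomatopoeia
  sorted[4] = e$onomatopoeiacommitt
  sorted[5] = eiacommitte$onomatopo
  sorted[6] = iacommitte$onomatopoe
  sorted[7] = itte$onomatopoeiacomm
  sorted[8] = matopoeiacommitte$ono
  sorted[9] = mitte$onomatopoeiacom
  sorted[10] = mmitte$onomatopoeiaco
  sorted[11] = nomatopoeiacommitte$o
  sorted[12] = oeiacommitte$onomatop
  sorted[13] = omatopoeiacommitte$on
  sorted[14] = ommitte$onomatopoeiac
  sorted[15] = onomatopoeiacommitte$
  sorted[16] = opoeiacommitte$onomat
  sorted[17] = poeiacommitte$onomato
  sorted[18] = te$onomatopoeiacommit
  sorted[19] = topoeiacommitte$onoma
  sorted[20] = tte$onomatopoeiacommi
sorted[19] = topoeiacommitte$onoma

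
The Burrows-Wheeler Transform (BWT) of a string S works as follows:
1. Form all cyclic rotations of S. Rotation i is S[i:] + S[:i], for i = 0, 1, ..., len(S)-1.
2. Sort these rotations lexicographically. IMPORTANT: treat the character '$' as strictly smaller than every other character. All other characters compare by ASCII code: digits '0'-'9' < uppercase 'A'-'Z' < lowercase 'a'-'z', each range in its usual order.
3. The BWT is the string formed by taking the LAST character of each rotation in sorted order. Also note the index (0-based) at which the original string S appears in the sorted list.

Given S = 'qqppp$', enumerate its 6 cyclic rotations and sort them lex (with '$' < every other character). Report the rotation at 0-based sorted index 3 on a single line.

Answer: ppp$qq

Derivation:
All 6 rotations (rotation i = S[i:]+S[:i]):
  rot[0] = qqppp$
  rot[1] = qppp$q
  rot[2] = ppp$qq
  rot[3] = pp$qqp
  rot[4] = p$qqpp
  rot[5] = $qqppp
Sorted (with $ < everything):
  sorted[0] = $qqppp
  sorted[1] = p$qqpp
  sorted[2] = pp$qqp
  sorted[3] = ppp$qq
  sorted[4] = qppp$q
  sorted[5] = qqppp$
sorted[3] = ppp$qq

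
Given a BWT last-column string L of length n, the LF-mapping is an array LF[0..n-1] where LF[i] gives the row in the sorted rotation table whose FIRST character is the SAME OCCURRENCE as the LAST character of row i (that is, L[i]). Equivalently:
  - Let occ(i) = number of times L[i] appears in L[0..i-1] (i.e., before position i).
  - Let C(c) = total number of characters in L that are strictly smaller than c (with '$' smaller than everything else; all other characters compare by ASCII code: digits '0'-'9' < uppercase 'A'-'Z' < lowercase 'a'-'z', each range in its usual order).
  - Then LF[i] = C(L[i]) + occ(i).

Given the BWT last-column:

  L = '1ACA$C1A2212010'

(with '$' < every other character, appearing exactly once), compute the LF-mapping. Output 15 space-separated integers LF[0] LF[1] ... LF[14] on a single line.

Char counts: '$':1, '0':2, '1':4, '2':3, 'A':3, 'C':2
C (first-col start): C('$')=0, C('0')=1, C('1')=3, C('2')=7, C('A')=10, C('C')=13
L[0]='1': occ=0, LF[0]=C('1')+0=3+0=3
L[1]='A': occ=0, LF[1]=C('A')+0=10+0=10
L[2]='C': occ=0, LF[2]=C('C')+0=13+0=13
L[3]='A': occ=1, LF[3]=C('A')+1=10+1=11
L[4]='$': occ=0, LF[4]=C('$')+0=0+0=0
L[5]='C': occ=1, LF[5]=C('C')+1=13+1=14
L[6]='1': occ=1, LF[6]=C('1')+1=3+1=4
L[7]='A': occ=2, LF[7]=C('A')+2=10+2=12
L[8]='2': occ=0, LF[8]=C('2')+0=7+0=7
L[9]='2': occ=1, LF[9]=C('2')+1=7+1=8
L[10]='1': occ=2, LF[10]=C('1')+2=3+2=5
L[11]='2': occ=2, LF[11]=C('2')+2=7+2=9
L[12]='0': occ=0, LF[12]=C('0')+0=1+0=1
L[13]='1': occ=3, LF[13]=C('1')+3=3+3=6
L[14]='0': occ=1, LF[14]=C('0')+1=1+1=2

Answer: 3 10 13 11 0 14 4 12 7 8 5 9 1 6 2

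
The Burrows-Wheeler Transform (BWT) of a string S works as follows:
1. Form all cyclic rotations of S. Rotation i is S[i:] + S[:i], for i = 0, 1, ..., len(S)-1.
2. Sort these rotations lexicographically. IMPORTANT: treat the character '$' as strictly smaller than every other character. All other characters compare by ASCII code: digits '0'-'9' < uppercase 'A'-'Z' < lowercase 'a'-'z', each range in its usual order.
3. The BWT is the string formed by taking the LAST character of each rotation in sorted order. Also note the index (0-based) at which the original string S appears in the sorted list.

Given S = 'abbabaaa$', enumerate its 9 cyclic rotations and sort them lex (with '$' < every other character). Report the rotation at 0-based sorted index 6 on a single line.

All 9 rotations (rotation i = S[i:]+S[:i]):
  rot[0] = abbabaaa$
  rot[1] = bbabaaa$a
  rot[2] = babaaa$ab
  rot[3] = abaaa$abb
  rot[4] = baaa$abba
  rot[5] = aaa$abbab
  rot[6] = aa$abbaba
  rot[7] = a$abbabaa
  rot[8] = $abbabaaa
Sorted (with $ < everything):
  sorted[0] = $abbabaaa
  sorted[1] = a$abbabaa
  sorted[2] = aa$abbaba
  sorted[3] = aaa$abbab
  sorted[4] = abaaa$abb
  sorted[5] = abbabaaa$
  sorted[6] = baaa$abba
  sorted[7] = babaaa$ab
  sorted[8] = bbabaaa$a
sorted[6] = baaa$abba

Answer: baaa$abba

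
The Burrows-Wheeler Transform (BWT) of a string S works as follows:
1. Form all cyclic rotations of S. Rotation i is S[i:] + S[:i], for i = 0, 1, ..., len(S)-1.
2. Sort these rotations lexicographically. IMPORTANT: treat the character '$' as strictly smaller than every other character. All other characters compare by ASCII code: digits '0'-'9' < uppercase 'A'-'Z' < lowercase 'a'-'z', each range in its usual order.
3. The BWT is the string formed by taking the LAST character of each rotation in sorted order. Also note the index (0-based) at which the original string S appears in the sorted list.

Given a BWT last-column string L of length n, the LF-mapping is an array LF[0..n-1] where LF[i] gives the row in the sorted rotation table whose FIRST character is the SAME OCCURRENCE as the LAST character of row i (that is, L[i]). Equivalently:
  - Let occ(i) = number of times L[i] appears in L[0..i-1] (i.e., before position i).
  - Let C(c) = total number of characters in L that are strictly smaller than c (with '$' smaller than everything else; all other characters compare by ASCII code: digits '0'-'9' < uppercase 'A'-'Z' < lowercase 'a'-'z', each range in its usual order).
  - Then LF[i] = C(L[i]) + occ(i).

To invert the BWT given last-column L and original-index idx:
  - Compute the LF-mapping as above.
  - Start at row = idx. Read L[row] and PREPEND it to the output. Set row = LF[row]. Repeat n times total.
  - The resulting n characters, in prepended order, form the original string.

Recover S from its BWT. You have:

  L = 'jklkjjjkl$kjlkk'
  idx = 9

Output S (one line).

LF mapping: 1 6 12 7 2 3 4 8 13 0 9 5 14 10 11
Walk LF starting at row 9, prepending L[row]:
  step 1: row=9, L[9]='$', prepend. Next row=LF[9]=0
  step 2: row=0, L[0]='j', prepend. Next row=LF[0]=1
  step 3: row=1, L[1]='k', prepend. Next row=LF[1]=6
  step 4: row=6, L[6]='j', prepend. Next row=LF[6]=4
  step 5: row=4, L[4]='j', prepend. Next row=LF[4]=2
  step 6: row=2, L[2]='l', prepend. Next row=LF[2]=12
  step 7: row=12, L[12]='l', prepend. Next row=LF[12]=14
  step 8: row=14, L[14]='k', prepend. Next row=LF[14]=11
  step 9: row=11, L[11]='j', prepend. Next row=LF[11]=5
  step 10: row=5, L[5]='j', prepend. Next row=LF[5]=3
  step 11: row=3, L[3]='k', prepend. Next row=LF[3]=7
  step 12: row=7, L[7]='k', prepend. Next row=LF[7]=8
  step 13: row=8, L[8]='l', prepend. Next row=LF[8]=13
  step 14: row=13, L[13]='k', prepend. Next row=LF[13]=10
  step 15: row=10, L[10]='k', prepend. Next row=LF[10]=9
Reversed output: kklkkjjklljjkj$

Answer: kklkkjjklljjkj$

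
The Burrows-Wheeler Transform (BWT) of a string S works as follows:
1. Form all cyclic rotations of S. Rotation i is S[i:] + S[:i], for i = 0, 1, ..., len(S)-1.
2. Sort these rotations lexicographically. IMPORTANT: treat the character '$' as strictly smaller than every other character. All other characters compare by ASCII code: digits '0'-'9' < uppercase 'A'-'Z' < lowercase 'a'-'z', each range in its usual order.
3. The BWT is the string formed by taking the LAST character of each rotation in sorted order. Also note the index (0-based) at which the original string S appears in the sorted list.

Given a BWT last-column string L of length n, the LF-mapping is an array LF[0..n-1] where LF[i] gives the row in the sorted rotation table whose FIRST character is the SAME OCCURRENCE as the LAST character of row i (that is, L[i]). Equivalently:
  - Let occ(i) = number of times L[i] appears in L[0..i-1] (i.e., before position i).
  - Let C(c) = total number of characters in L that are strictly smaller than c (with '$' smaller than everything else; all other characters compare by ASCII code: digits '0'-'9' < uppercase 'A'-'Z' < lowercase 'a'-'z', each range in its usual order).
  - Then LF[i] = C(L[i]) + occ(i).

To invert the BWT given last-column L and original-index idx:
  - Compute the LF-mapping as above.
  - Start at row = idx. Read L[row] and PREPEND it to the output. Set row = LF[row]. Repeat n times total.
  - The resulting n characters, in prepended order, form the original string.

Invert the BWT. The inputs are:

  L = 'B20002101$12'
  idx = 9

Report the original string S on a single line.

Answer: 2112000012B$

Derivation:
LF mapping: 11 8 1 2 3 9 5 4 6 0 7 10
Walk LF starting at row 9, prepending L[row]:
  step 1: row=9, L[9]='$', prepend. Next row=LF[9]=0
  step 2: row=0, L[0]='B', prepend. Next row=LF[0]=11
  step 3: row=11, L[11]='2', prepend. Next row=LF[11]=10
  step 4: row=10, L[10]='1', prepend. Next row=LF[10]=7
  step 5: row=7, L[7]='0', prepend. Next row=LF[7]=4
  step 6: row=4, L[4]='0', prepend. Next row=LF[4]=3
  step 7: row=3, L[3]='0', prepend. Next row=LF[3]=2
  step 8: row=2, L[2]='0', prepend. Next row=LF[2]=1
  step 9: row=1, L[1]='2', prepend. Next row=LF[1]=8
  step 10: row=8, L[8]='1', prepend. Next row=LF[8]=6
  step 11: row=6, L[6]='1', prepend. Next row=LF[6]=5
  step 12: row=5, L[5]='2', prepend. Next row=LF[5]=9
Reversed output: 2112000012B$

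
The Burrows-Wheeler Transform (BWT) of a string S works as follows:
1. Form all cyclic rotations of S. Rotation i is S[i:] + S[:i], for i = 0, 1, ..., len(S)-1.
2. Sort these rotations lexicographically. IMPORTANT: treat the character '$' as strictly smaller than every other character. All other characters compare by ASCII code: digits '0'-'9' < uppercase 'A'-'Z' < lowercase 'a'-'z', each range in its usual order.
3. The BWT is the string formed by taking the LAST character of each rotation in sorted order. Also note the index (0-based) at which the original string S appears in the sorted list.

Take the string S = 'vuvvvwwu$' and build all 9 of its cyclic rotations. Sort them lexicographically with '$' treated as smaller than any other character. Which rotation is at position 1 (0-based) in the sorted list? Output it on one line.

All 9 rotations (rotation i = S[i:]+S[:i]):
  rot[0] = vuvvvwwu$
  rot[1] = uvvvwwu$v
  rot[2] = vvvwwu$vu
  rot[3] = vvwwu$vuv
  rot[4] = vwwu$vuvv
  rot[5] = wwu$vuvvv
  rot[6] = wu$vuvvvw
  rot[7] = u$vuvvvww
  rot[8] = $vuvvvwwu
Sorted (with $ < everything):
  sorted[0] = $vuvvvwwu
  sorted[1] = u$vuvvvww
  sorted[2] = uvvvwwu$v
  sorted[3] = vuvvvwwu$
  sorted[4] = vvvwwu$vu
  sorted[5] = vvwwu$vuv
  sorted[6] = vwwu$vuvv
  sorted[7] = wu$vuvvvw
  sorted[8] = wwu$vuvvv
sorted[1] = u$vuvvvww

Answer: u$vuvvvww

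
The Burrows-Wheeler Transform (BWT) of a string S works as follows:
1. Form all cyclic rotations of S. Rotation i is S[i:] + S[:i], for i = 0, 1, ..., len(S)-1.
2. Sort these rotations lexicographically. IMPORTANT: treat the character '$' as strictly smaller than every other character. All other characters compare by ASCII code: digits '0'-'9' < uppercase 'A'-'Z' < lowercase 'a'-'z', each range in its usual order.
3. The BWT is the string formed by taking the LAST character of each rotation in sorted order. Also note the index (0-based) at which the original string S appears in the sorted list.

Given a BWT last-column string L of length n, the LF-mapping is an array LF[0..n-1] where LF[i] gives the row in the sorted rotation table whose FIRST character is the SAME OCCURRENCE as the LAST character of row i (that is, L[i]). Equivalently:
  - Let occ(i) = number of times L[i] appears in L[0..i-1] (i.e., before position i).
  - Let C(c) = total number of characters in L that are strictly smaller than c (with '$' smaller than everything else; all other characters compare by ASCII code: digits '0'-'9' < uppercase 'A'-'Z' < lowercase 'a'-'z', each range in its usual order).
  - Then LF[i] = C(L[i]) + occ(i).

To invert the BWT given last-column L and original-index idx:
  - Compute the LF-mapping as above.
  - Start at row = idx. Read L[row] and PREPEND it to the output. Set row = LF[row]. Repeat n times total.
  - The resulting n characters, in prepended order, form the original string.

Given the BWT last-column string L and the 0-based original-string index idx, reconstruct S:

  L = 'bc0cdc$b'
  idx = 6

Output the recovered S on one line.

Answer: ccbdc0b$

Derivation:
LF mapping: 2 4 1 5 7 6 0 3
Walk LF starting at row 6, prepending L[row]:
  step 1: row=6, L[6]='$', prepend. Next row=LF[6]=0
  step 2: row=0, L[0]='b', prepend. Next row=LF[0]=2
  step 3: row=2, L[2]='0', prepend. Next row=LF[2]=1
  step 4: row=1, L[1]='c', prepend. Next row=LF[1]=4
  step 5: row=4, L[4]='d', prepend. Next row=LF[4]=7
  step 6: row=7, L[7]='b', prepend. Next row=LF[7]=3
  step 7: row=3, L[3]='c', prepend. Next row=LF[3]=5
  step 8: row=5, L[5]='c', prepend. Next row=LF[5]=6
Reversed output: ccbdc0b$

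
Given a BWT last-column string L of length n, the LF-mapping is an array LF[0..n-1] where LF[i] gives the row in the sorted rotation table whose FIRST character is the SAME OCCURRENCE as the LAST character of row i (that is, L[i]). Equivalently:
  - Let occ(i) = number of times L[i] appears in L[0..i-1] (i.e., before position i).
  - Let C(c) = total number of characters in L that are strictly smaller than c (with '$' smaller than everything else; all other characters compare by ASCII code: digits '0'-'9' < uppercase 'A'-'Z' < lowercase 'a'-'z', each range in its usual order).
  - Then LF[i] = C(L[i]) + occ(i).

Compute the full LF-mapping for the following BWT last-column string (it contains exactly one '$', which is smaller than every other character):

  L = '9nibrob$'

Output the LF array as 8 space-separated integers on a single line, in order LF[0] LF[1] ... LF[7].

Answer: 1 5 4 2 7 6 3 0

Derivation:
Char counts: '$':1, '9':1, 'b':2, 'i':1, 'n':1, 'o':1, 'r':1
C (first-col start): C('$')=0, C('9')=1, C('b')=2, C('i')=4, C('n')=5, C('o')=6, C('r')=7
L[0]='9': occ=0, LF[0]=C('9')+0=1+0=1
L[1]='n': occ=0, LF[1]=C('n')+0=5+0=5
L[2]='i': occ=0, LF[2]=C('i')+0=4+0=4
L[3]='b': occ=0, LF[3]=C('b')+0=2+0=2
L[4]='r': occ=0, LF[4]=C('r')+0=7+0=7
L[5]='o': occ=0, LF[5]=C('o')+0=6+0=6
L[6]='b': occ=1, LF[6]=C('b')+1=2+1=3
L[7]='$': occ=0, LF[7]=C('$')+0=0+0=0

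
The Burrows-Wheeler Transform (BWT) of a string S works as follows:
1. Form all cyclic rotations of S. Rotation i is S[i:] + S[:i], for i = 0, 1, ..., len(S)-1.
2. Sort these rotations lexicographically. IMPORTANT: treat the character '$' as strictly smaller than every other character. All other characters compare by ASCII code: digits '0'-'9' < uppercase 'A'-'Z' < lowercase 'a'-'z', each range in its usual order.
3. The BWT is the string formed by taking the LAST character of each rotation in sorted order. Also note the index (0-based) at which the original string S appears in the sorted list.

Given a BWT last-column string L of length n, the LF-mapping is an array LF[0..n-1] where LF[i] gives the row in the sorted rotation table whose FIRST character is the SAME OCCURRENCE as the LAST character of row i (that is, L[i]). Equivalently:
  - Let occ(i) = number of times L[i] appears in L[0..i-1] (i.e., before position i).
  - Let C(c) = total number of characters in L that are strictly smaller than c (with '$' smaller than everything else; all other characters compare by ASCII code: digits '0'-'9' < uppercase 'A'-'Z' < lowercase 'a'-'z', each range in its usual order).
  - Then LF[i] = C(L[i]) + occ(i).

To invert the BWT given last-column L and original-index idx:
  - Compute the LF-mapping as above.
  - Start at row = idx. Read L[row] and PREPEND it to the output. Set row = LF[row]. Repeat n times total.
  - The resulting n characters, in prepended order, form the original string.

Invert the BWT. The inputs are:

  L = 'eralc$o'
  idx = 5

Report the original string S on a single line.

Answer: oracle$

Derivation:
LF mapping: 3 6 1 4 2 0 5
Walk LF starting at row 5, prepending L[row]:
  step 1: row=5, L[5]='$', prepend. Next row=LF[5]=0
  step 2: row=0, L[0]='e', prepend. Next row=LF[0]=3
  step 3: row=3, L[3]='l', prepend. Next row=LF[3]=4
  step 4: row=4, L[4]='c', prepend. Next row=LF[4]=2
  step 5: row=2, L[2]='a', prepend. Next row=LF[2]=1
  step 6: row=1, L[1]='r', prepend. Next row=LF[1]=6
  step 7: row=6, L[6]='o', prepend. Next row=LF[6]=5
Reversed output: oracle$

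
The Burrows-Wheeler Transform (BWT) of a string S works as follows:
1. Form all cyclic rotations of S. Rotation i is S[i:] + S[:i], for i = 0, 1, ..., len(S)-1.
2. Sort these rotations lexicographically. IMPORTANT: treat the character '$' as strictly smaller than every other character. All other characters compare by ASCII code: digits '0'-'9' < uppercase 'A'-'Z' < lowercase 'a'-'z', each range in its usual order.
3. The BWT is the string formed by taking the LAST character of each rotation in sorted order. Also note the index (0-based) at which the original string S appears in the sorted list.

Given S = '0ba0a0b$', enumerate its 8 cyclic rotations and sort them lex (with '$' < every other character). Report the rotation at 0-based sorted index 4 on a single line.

Answer: a0a0b$0b

Derivation:
All 8 rotations (rotation i = S[i:]+S[:i]):
  rot[0] = 0ba0a0b$
  rot[1] = ba0a0b$0
  rot[2] = a0a0b$0b
  rot[3] = 0a0b$0ba
  rot[4] = a0b$0ba0
  rot[5] = 0b$0ba0a
  rot[6] = b$0ba0a0
  rot[7] = $0ba0a0b
Sorted (with $ < everything):
  sorted[0] = $0ba0a0b
  sorted[1] = 0a0b$0ba
  sorted[2] = 0b$0ba0a
  sorted[3] = 0ba0a0b$
  sorted[4] = a0a0b$0b
  sorted[5] = a0b$0ba0
  sorted[6] = b$0ba0a0
  sorted[7] = ba0a0b$0
sorted[4] = a0a0b$0b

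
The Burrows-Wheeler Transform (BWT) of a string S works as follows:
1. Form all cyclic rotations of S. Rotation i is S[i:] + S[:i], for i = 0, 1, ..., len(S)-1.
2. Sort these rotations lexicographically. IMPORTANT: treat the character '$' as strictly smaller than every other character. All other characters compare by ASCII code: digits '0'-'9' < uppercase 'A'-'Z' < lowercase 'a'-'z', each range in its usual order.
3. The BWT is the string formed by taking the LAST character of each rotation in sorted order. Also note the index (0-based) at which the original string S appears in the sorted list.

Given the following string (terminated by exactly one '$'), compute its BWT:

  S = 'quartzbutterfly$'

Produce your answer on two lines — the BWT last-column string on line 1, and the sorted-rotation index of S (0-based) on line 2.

Answer: yuztrf$eaturqblt
6

Derivation:
All 16 rotations (rotation i = S[i:]+S[:i]):
  rot[0] = quartzbutterfly$
  rot[1] = uartzbutterfly$q
  rot[2] = artzbutterfly$qu
  rot[3] = rtzbutterfly$qua
  rot[4] = tzbutterfly$quar
  rot[5] = zbutterfly$quart
  rot[6] = butterfly$quartz
  rot[7] = utterfly$quartzb
  rot[8] = tterfly$quartzbu
  rot[9] = terfly$quartzbut
  rot[10] = erfly$quartzbutt
  rot[11] = rfly$quartzbutte
  rot[12] = fly$quartzbutter
  rot[13] = ly$quartzbutterf
  rot[14] = y$quartzbutterfl
  rot[15] = $quartzbutterfly
Sorted (with $ < everything):
  sorted[0] = $quartzbutterfly  (last char: 'y')
  sorted[1] = artzbutterfly$qu  (last char: 'u')
  sorted[2] = butterfly$quartz  (last char: 'z')
  sorted[3] = erfly$quartzbutt  (last char: 't')
  sorted[4] = fly$quartzbutter  (last char: 'r')
  sorted[5] = ly$quartzbutterf  (last char: 'f')
  sorted[6] = quartzbutterfly$  (last char: '$')
  sorted[7] = rfly$quartzbutte  (last char: 'e')
  sorted[8] = rtzbutterfly$qua  (last char: 'a')
  sorted[9] = terfly$quartzbut  (last char: 't')
  sorted[10] = tterfly$quartzbu  (last char: 'u')
  sorted[11] = tzbutterfly$quar  (last char: 'r')
  sorted[12] = uartzbutterfly$q  (last char: 'q')
  sorted[13] = utterfly$quartzb  (last char: 'b')
  sorted[14] = y$quartzbutterfl  (last char: 'l')
  sorted[15] = zbutterfly$quart  (last char: 't')
Last column: yuztrf$eaturqblt
Original string S is at sorted index 6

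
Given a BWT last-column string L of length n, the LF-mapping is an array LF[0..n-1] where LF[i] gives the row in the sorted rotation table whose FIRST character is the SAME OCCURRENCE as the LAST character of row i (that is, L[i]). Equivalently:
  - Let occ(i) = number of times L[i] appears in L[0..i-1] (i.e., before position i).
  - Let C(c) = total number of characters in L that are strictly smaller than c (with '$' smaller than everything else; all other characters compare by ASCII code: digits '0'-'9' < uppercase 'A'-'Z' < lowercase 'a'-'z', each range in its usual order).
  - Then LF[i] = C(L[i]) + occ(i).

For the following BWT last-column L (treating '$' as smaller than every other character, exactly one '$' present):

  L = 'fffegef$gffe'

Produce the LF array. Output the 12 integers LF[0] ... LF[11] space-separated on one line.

Answer: 4 5 6 1 10 2 7 0 11 8 9 3

Derivation:
Char counts: '$':1, 'e':3, 'f':6, 'g':2
C (first-col start): C('$')=0, C('e')=1, C('f')=4, C('g')=10
L[0]='f': occ=0, LF[0]=C('f')+0=4+0=4
L[1]='f': occ=1, LF[1]=C('f')+1=4+1=5
L[2]='f': occ=2, LF[2]=C('f')+2=4+2=6
L[3]='e': occ=0, LF[3]=C('e')+0=1+0=1
L[4]='g': occ=0, LF[4]=C('g')+0=10+0=10
L[5]='e': occ=1, LF[5]=C('e')+1=1+1=2
L[6]='f': occ=3, LF[6]=C('f')+3=4+3=7
L[7]='$': occ=0, LF[7]=C('$')+0=0+0=0
L[8]='g': occ=1, LF[8]=C('g')+1=10+1=11
L[9]='f': occ=4, LF[9]=C('f')+4=4+4=8
L[10]='f': occ=5, LF[10]=C('f')+5=4+5=9
L[11]='e': occ=2, LF[11]=C('e')+2=1+2=3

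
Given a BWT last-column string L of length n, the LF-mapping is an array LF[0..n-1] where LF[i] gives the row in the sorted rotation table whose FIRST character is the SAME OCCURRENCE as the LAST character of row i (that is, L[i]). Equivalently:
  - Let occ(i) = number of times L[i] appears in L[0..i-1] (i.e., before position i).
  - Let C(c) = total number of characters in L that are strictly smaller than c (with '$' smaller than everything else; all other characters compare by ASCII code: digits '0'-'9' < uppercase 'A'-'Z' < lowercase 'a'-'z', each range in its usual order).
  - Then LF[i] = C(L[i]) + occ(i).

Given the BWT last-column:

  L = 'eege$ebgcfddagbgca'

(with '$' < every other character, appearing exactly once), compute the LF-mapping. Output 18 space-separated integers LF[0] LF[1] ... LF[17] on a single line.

Char counts: '$':1, 'a':2, 'b':2, 'c':2, 'd':2, 'e':4, 'f':1, 'g':4
C (first-col start): C('$')=0, C('a')=1, C('b')=3, C('c')=5, C('d')=7, C('e')=9, C('f')=13, C('g')=14
L[0]='e': occ=0, LF[0]=C('e')+0=9+0=9
L[1]='e': occ=1, LF[1]=C('e')+1=9+1=10
L[2]='g': occ=0, LF[2]=C('g')+0=14+0=14
L[3]='e': occ=2, LF[3]=C('e')+2=9+2=11
L[4]='$': occ=0, LF[4]=C('$')+0=0+0=0
L[5]='e': occ=3, LF[5]=C('e')+3=9+3=12
L[6]='b': occ=0, LF[6]=C('b')+0=3+0=3
L[7]='g': occ=1, LF[7]=C('g')+1=14+1=15
L[8]='c': occ=0, LF[8]=C('c')+0=5+0=5
L[9]='f': occ=0, LF[9]=C('f')+0=13+0=13
L[10]='d': occ=0, LF[10]=C('d')+0=7+0=7
L[11]='d': occ=1, LF[11]=C('d')+1=7+1=8
L[12]='a': occ=0, LF[12]=C('a')+0=1+0=1
L[13]='g': occ=2, LF[13]=C('g')+2=14+2=16
L[14]='b': occ=1, LF[14]=C('b')+1=3+1=4
L[15]='g': occ=3, LF[15]=C('g')+3=14+3=17
L[16]='c': occ=1, LF[16]=C('c')+1=5+1=6
L[17]='a': occ=1, LF[17]=C('a')+1=1+1=2

Answer: 9 10 14 11 0 12 3 15 5 13 7 8 1 16 4 17 6 2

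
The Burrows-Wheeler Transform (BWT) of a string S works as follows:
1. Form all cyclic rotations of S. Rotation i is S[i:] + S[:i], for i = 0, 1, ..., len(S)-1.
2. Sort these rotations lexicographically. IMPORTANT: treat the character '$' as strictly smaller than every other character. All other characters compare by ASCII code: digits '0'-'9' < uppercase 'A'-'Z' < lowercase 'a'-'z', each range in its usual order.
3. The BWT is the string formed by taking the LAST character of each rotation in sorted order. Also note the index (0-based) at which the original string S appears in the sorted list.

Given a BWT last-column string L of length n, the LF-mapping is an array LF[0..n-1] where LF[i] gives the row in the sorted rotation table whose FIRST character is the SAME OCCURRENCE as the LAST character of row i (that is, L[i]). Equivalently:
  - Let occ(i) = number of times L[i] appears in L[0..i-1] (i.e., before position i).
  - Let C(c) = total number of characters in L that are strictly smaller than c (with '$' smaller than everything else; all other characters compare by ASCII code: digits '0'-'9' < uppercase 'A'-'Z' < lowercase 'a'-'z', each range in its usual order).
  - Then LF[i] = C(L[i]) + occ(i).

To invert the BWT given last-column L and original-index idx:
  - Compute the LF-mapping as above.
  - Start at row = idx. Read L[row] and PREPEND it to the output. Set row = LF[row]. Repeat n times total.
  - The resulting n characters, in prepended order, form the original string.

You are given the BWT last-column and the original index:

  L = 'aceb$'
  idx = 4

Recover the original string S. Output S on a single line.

Answer: ebca$

Derivation:
LF mapping: 1 3 4 2 0
Walk LF starting at row 4, prepending L[row]:
  step 1: row=4, L[4]='$', prepend. Next row=LF[4]=0
  step 2: row=0, L[0]='a', prepend. Next row=LF[0]=1
  step 3: row=1, L[1]='c', prepend. Next row=LF[1]=3
  step 4: row=3, L[3]='b', prepend. Next row=LF[3]=2
  step 5: row=2, L[2]='e', prepend. Next row=LF[2]=4
Reversed output: ebca$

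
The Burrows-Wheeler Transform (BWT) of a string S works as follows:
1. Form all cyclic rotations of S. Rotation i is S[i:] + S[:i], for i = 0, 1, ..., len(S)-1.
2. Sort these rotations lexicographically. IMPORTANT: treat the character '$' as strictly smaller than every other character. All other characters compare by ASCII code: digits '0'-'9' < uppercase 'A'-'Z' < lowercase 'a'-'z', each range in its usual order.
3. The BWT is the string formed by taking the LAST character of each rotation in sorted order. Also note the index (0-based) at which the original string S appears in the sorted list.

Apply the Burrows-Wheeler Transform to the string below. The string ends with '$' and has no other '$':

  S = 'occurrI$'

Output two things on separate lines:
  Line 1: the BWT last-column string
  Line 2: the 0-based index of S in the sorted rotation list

Answer: Iroc$ruc
4

Derivation:
All 8 rotations (rotation i = S[i:]+S[:i]):
  rot[0] = occurrI$
  rot[1] = ccurrI$o
  rot[2] = currI$oc
  rot[3] = urrI$occ
  rot[4] = rrI$occu
  rot[5] = rI$occur
  rot[6] = I$occurr
  rot[7] = $occurrI
Sorted (with $ < everything):
  sorted[0] = $occurrI  (last char: 'I')
  sorted[1] = I$occurr  (last char: 'r')
  sorted[2] = ccurrI$o  (last char: 'o')
  sorted[3] = currI$oc  (last char: 'c')
  sorted[4] = occurrI$  (last char: '$')
  sorted[5] = rI$occur  (last char: 'r')
  sorted[6] = rrI$occu  (last char: 'u')
  sorted[7] = urrI$occ  (last char: 'c')
Last column: Iroc$ruc
Original string S is at sorted index 4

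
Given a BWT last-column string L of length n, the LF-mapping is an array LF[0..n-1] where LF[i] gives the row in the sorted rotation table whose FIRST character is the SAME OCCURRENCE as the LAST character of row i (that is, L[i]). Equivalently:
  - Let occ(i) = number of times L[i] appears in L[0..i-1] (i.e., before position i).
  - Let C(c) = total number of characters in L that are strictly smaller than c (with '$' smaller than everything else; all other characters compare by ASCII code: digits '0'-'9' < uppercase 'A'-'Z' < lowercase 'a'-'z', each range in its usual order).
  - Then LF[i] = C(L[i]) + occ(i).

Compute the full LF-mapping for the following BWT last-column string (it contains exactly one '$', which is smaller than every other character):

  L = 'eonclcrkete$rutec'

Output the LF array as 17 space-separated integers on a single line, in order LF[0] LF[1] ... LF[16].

Char counts: '$':1, 'c':3, 'e':4, 'k':1, 'l':1, 'n':1, 'o':1, 'r':2, 't':2, 'u':1
C (first-col start): C('$')=0, C('c')=1, C('e')=4, C('k')=8, C('l')=9, C('n')=10, C('o')=11, C('r')=12, C('t')=14, C('u')=16
L[0]='e': occ=0, LF[0]=C('e')+0=4+0=4
L[1]='o': occ=0, LF[1]=C('o')+0=11+0=11
L[2]='n': occ=0, LF[2]=C('n')+0=10+0=10
L[3]='c': occ=0, LF[3]=C('c')+0=1+0=1
L[4]='l': occ=0, LF[4]=C('l')+0=9+0=9
L[5]='c': occ=1, LF[5]=C('c')+1=1+1=2
L[6]='r': occ=0, LF[6]=C('r')+0=12+0=12
L[7]='k': occ=0, LF[7]=C('k')+0=8+0=8
L[8]='e': occ=1, LF[8]=C('e')+1=4+1=5
L[9]='t': occ=0, LF[9]=C('t')+0=14+0=14
L[10]='e': occ=2, LF[10]=C('e')+2=4+2=6
L[11]='$': occ=0, LF[11]=C('$')+0=0+0=0
L[12]='r': occ=1, LF[12]=C('r')+1=12+1=13
L[13]='u': occ=0, LF[13]=C('u')+0=16+0=16
L[14]='t': occ=1, LF[14]=C('t')+1=14+1=15
L[15]='e': occ=3, LF[15]=C('e')+3=4+3=7
L[16]='c': occ=2, LF[16]=C('c')+2=1+2=3

Answer: 4 11 10 1 9 2 12 8 5 14 6 0 13 16 15 7 3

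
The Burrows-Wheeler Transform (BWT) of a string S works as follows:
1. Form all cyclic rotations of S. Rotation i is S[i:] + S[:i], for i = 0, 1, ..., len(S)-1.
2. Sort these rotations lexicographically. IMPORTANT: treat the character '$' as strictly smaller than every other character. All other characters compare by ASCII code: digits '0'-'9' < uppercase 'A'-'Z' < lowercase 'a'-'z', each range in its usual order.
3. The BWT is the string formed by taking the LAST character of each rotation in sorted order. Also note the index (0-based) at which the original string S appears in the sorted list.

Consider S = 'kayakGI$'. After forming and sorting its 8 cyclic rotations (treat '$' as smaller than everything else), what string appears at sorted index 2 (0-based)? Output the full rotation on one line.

Answer: I$kayakG

Derivation:
All 8 rotations (rotation i = S[i:]+S[:i]):
  rot[0] = kayakGI$
  rot[1] = ayakGI$k
  rot[2] = yakGI$ka
  rot[3] = akGI$kay
  rot[4] = kGI$kaya
  rot[5] = GI$kayak
  rot[6] = I$kayakG
  rot[7] = $kayakGI
Sorted (with $ < everything):
  sorted[0] = $kayakGI
  sorted[1] = GI$kayak
  sorted[2] = I$kayakG
  sorted[3] = akGI$kay
  sorted[4] = ayakGI$k
  sorted[5] = kGI$kaya
  sorted[6] = kayakGI$
  sorted[7] = yakGI$ka
sorted[2] = I$kayakG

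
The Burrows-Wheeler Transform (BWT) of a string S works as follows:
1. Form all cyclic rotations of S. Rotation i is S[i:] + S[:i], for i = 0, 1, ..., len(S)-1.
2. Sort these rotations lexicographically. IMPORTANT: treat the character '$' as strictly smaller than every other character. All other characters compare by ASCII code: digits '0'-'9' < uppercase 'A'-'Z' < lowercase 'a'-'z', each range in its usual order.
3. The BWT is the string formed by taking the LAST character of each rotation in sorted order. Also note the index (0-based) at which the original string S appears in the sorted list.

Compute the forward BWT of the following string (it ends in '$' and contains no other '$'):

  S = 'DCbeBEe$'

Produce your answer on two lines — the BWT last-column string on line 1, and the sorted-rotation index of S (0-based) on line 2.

Answer: eeD$BCEb
3

Derivation:
All 8 rotations (rotation i = S[i:]+S[:i]):
  rot[0] = DCbeBEe$
  rot[1] = CbeBEe$D
  rot[2] = beBEe$DC
  rot[3] = eBEe$DCb
  rot[4] = BEe$DCbe
  rot[5] = Ee$DCbeB
  rot[6] = e$DCbeBE
  rot[7] = $DCbeBEe
Sorted (with $ < everything):
  sorted[0] = $DCbeBEe  (last char: 'e')
  sorted[1] = BEe$DCbe  (last char: 'e')
  sorted[2] = CbeBEe$D  (last char: 'D')
  sorted[3] = DCbeBEe$  (last char: '$')
  sorted[4] = Ee$DCbeB  (last char: 'B')
  sorted[5] = beBEe$DC  (last char: 'C')
  sorted[6] = e$DCbeBE  (last char: 'E')
  sorted[7] = eBEe$DCb  (last char: 'b')
Last column: eeD$BCEb
Original string S is at sorted index 3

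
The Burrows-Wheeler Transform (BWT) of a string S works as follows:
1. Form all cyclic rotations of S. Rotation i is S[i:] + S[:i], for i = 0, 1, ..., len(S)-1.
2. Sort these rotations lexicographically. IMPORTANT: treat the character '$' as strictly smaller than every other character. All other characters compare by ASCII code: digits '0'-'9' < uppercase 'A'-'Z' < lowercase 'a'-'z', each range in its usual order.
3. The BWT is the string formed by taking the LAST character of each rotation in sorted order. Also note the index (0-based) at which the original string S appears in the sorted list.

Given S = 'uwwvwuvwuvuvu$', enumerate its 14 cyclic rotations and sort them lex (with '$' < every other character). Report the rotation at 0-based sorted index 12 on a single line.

All 14 rotations (rotation i = S[i:]+S[:i]):
  rot[0] = uwwvwuvwuvuvu$
  rot[1] = wwvwuvwuvuvu$u
  rot[2] = wvwuvwuvuvu$uw
  rot[3] = vwuvwuvuvu$uww
  rot[4] = wuvwuvuvu$uwwv
  rot[5] = uvwuvuvu$uwwvw
  rot[6] = vwuvuvu$uwwvwu
  rot[7] = wuvuvu$uwwvwuv
  rot[8] = uvuvu$uwwvwuvw
  rot[9] = vuvu$uwwvwuvwu
  rot[10] = uvu$uwwvwuvwuv
  rot[11] = vu$uwwvwuvwuvu
  rot[12] = u$uwwvwuvwuvuv
  rot[13] = $uwwvwuvwuvuvu
Sorted (with $ < everything):
  sorted[0] = $uwwvwuvwuvuvu
  sorted[1] = u$uwwvwuvwuvuv
  sorted[2] = uvu$uwwvwuvwuv
  sorted[3] = uvuvu$uwwvwuvw
  sorted[4] = uvwuvuvu$uwwvw
  sorted[5] = uwwvwuvwuvuvu$
  sorted[6] = vu$uwwvwuvwuvu
  sorted[7] = vuvu$uwwvwuvwu
  sorted[8] = vwuvuvu$uwwvwu
  sorted[9] = vwuvwuvuvu$uww
  sorted[10] = wuvuvu$uwwvwuv
  sorted[11] = wuvwuvuvu$uwwv
  sorted[12] = wvwuvwuvuvu$uw
  sorted[13] = wwvwuvwuvuvu$u
sorted[12] = wvwuvwuvuvu$uw

Answer: wvwuvwuvuvu$uw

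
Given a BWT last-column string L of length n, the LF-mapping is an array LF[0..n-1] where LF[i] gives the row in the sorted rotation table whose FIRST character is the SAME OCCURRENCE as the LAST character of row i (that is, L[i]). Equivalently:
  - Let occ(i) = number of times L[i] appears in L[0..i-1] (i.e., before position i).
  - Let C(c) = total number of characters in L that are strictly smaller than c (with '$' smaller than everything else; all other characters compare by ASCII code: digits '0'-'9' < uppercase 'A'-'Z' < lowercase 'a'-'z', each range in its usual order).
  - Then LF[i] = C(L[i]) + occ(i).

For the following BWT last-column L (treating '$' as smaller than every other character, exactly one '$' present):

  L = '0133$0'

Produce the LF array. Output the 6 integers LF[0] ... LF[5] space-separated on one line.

Char counts: '$':1, '0':2, '1':1, '3':2
C (first-col start): C('$')=0, C('0')=1, C('1')=3, C('3')=4
L[0]='0': occ=0, LF[0]=C('0')+0=1+0=1
L[1]='1': occ=0, LF[1]=C('1')+0=3+0=3
L[2]='3': occ=0, LF[2]=C('3')+0=4+0=4
L[3]='3': occ=1, LF[3]=C('3')+1=4+1=5
L[4]='$': occ=0, LF[4]=C('$')+0=0+0=0
L[5]='0': occ=1, LF[5]=C('0')+1=1+1=2

Answer: 1 3 4 5 0 2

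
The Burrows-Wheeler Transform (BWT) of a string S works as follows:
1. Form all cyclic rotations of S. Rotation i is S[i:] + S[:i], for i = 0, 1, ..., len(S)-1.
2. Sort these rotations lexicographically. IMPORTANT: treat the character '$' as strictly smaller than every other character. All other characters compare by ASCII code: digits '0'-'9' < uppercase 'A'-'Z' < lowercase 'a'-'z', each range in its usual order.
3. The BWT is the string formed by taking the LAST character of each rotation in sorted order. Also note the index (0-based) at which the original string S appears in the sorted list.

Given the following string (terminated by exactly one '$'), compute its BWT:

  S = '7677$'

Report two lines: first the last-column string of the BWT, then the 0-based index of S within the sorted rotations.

Answer: 777$6
3

Derivation:
All 5 rotations (rotation i = S[i:]+S[:i]):
  rot[0] = 7677$
  rot[1] = 677$7
  rot[2] = 77$76
  rot[3] = 7$767
  rot[4] = $7677
Sorted (with $ < everything):
  sorted[0] = $7677  (last char: '7')
  sorted[1] = 677$7  (last char: '7')
  sorted[2] = 7$767  (last char: '7')
  sorted[3] = 7677$  (last char: '$')
  sorted[4] = 77$76  (last char: '6')
Last column: 777$6
Original string S is at sorted index 3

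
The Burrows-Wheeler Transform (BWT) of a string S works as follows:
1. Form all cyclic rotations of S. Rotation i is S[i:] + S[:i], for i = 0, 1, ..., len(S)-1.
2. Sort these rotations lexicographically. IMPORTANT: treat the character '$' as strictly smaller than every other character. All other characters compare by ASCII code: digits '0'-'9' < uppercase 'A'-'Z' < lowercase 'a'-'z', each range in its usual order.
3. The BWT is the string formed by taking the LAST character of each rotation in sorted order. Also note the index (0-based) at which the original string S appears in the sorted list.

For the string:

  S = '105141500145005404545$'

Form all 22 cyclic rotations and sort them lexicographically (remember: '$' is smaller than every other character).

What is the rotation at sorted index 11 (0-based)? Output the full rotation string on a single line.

Answer: 404545$105141500145005

Derivation:
All 22 rotations (rotation i = S[i:]+S[:i]):
  rot[0] = 105141500145005404545$
  rot[1] = 05141500145005404545$1
  rot[2] = 5141500145005404545$10
  rot[3] = 141500145005404545$105
  rot[4] = 41500145005404545$1051
  rot[5] = 1500145005404545$10514
  rot[6] = 500145005404545$105141
  rot[7] = 00145005404545$1051415
  rot[8] = 0145005404545$10514150
  rot[9] = 145005404545$105141500
  rot[10] = 45005404545$1051415001
  rot[11] = 5005404545$10514150014
  rot[12] = 005404545$105141500145
  rot[13] = 05404545$1051415001450
  rot[14] = 5404545$10514150014500
  rot[15] = 404545$105141500145005
  rot[16] = 04545$1051415001450054
  rot[17] = 4545$10514150014500540
  rot[18] = 545$105141500145005404
  rot[19] = 45$1051415001450054045
  rot[20] = 5$10514150014500540454
  rot[21] = $105141500145005404545
Sorted (with $ < everything):
  sorted[0] = $105141500145005404545
  sorted[1] = 00145005404545$1051415
  sorted[2] = 005404545$105141500145
  sorted[3] = 0145005404545$10514150
  sorted[4] = 04545$1051415001450054
  sorted[5] = 05141500145005404545$1
  sorted[6] = 05404545$1051415001450
  sorted[7] = 105141500145005404545$
  sorted[8] = 141500145005404545$105
  sorted[9] = 145005404545$105141500
  sorted[10] = 1500145005404545$10514
  sorted[11] = 404545$105141500145005
  sorted[12] = 41500145005404545$1051
  sorted[13] = 45$1051415001450054045
  sorted[14] = 45005404545$1051415001
  sorted[15] = 4545$10514150014500540
  sorted[16] = 5$10514150014500540454
  sorted[17] = 500145005404545$105141
  sorted[18] = 5005404545$10514150014
  sorted[19] = 5141500145005404545$10
  sorted[20] = 5404545$10514150014500
  sorted[21] = 545$105141500145005404
sorted[11] = 404545$105141500145005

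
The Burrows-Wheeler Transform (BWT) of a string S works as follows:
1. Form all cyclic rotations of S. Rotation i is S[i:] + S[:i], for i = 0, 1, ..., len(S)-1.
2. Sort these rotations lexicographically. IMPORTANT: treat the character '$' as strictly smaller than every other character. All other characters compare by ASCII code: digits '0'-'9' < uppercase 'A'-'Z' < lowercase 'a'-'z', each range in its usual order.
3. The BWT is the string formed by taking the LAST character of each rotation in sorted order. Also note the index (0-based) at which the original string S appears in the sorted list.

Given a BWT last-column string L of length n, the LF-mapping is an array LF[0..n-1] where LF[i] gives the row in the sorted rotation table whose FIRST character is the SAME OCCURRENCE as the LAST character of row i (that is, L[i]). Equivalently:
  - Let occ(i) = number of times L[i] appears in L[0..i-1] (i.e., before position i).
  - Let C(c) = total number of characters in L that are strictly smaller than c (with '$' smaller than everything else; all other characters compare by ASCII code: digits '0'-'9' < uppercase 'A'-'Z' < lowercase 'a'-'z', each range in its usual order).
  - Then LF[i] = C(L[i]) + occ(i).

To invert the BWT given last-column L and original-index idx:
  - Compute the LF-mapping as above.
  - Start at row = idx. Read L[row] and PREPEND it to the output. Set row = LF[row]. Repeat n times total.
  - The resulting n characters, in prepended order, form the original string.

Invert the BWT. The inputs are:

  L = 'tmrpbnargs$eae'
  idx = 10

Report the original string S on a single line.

Answer: raspbermagnet$

Derivation:
LF mapping: 13 7 10 9 3 8 1 11 6 12 0 4 2 5
Walk LF starting at row 10, prepending L[row]:
  step 1: row=10, L[10]='$', prepend. Next row=LF[10]=0
  step 2: row=0, L[0]='t', prepend. Next row=LF[0]=13
  step 3: row=13, L[13]='e', prepend. Next row=LF[13]=5
  step 4: row=5, L[5]='n', prepend. Next row=LF[5]=8
  step 5: row=8, L[8]='g', prepend. Next row=LF[8]=6
  step 6: row=6, L[6]='a', prepend. Next row=LF[6]=1
  step 7: row=1, L[1]='m', prepend. Next row=LF[1]=7
  step 8: row=7, L[7]='r', prepend. Next row=LF[7]=11
  step 9: row=11, L[11]='e', prepend. Next row=LF[11]=4
  step 10: row=4, L[4]='b', prepend. Next row=LF[4]=3
  step 11: row=3, L[3]='p', prepend. Next row=LF[3]=9
  step 12: row=9, L[9]='s', prepend. Next row=LF[9]=12
  step 13: row=12, L[12]='a', prepend. Next row=LF[12]=2
  step 14: row=2, L[2]='r', prepend. Next row=LF[2]=10
Reversed output: raspbermagnet$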